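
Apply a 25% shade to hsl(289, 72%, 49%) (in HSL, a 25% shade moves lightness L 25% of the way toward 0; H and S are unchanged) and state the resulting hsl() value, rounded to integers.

hsl(289, 72%, 37%)

L moves 25% from 49 toward 0: 49 − 12.25 = 36.75 → 37.
H and S are unchanged.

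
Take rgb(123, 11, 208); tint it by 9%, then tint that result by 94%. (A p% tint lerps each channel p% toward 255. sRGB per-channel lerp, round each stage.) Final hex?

#F8F2FC

Per channel, c → c + 0.09(255 − c):
  R: 123 + 0.09×(255−123) = 123 + 11.88 = 134.88 → 135
  G: 11 + 21.96 = 32.96 → 33
  B: 208 + 4.23 = 212.23 → 212
After the tint: rgb(135, 33, 212) = #8721D4.
A 94% tint moves each channel 94% toward 255:
  R: 135 + 0.94×(255−135) = 135 + 112.8 = 247.8 → 248
  G: 33 + 0.94×(255−33) = 33 + 208.68 = 241.68 → 242
  B: 212 + 40.42 = 252.42 → 252
rgb(248, 242, 252) = #F8F2FC.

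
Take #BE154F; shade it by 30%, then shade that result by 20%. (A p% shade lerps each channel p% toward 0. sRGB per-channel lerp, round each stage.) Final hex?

#6A0C2C

#BE154F is rgb(190, 21, 79).
A 30% shade moves each channel 30% toward 0:
  R: 190 + 0.3×(0−190) = 190 − 57 = 133 → 133
  G: 21 + 0.3×(0−21) = 21 − 6.3 = 14.7 → 15
  B: 79 − 23.7 = 55.3 → 55
After the shade: rgb(133, 15, 55) = #850F37.
Lerp each channel 20% toward 0:
  R: 133 + 0.2×(0−133) = 133 − 26.6 = 106.4 → 106
  G: 15 + 0.2×(0−15) = 15 − 3 = 12 → 12
  B: 55 − 11 = 44 → 44
rgb(106, 12, 44) = #6A0C2C.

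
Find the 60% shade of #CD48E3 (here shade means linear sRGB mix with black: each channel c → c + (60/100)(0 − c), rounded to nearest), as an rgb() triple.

#CD48E3 is rgb(205, 72, 227).
Lerp each channel 60% toward 0:
  R: 205 − 123 = 82 → 82
  G: 72 + 0.6×(0−72) = 72 − 43.2 = 28.8 → 29
  B: 227 − 136.2 = 90.8 → 91

rgb(82, 29, 91)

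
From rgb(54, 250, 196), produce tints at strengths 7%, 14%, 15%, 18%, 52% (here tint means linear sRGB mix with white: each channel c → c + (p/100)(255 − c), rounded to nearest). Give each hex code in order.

#44FAC8, #52FBCC, #54FBCD, #5AFBCF, #9FFDE3

7%: (54 + 14.07 = 68.07→68, 250→250, 196 + 4.13 = 200.13→200) → #44FAC8
14%: (54 + 28.14 = 82.14→82, 250 + 0.7 = 250.7→251, 196 + 8.26 = 204.26→204) → #52FBCC
15%: (54 + 30.15 = 84.15→84, 250 + 0.75 = 250.75→251, 196 + 8.85 = 204.85→205) → #54FBCD
18%: (54 + 36.18 = 90.18→90, 250 + 0.9 = 250.9→251, 196 + 10.62 = 206.62→207) → #5AFBCF
52%: (54 + 104.52 = 158.52→159, 250 + 2.6 = 252.6→253, 196 + 30.68 = 226.68→227) → #9FFDE3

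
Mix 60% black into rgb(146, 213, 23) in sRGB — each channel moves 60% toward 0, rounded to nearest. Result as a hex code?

#3A5509

A 60% shade moves each channel 60% toward 0:
  R: 146 − 87.6 = 58.4 → 58
  G: 213 − 127.8 = 85.2 → 85
  B: 23 − 13.8 = 9.2 → 9
rgb(58, 85, 9) = #3A5509.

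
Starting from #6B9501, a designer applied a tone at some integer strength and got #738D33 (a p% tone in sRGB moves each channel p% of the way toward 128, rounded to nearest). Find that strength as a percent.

39%

#6B9501 is rgb(107, 149, 1); #738D33 is rgb(115, 141, 51).
On the B channel (widest range): 51 ≈ 1 + (p/100)(128 − 1), so p ≈ 100×(51 − 1)/(128 − 1) = 5000/127 = 39.37.
p = 39 reproduces all three channels after rounding.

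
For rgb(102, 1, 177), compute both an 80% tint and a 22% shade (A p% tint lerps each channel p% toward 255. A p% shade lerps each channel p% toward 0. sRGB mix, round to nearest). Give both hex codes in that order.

#E0CCEF, #50018A

80% tint:
  R: 102 + 0.8×(255−102) = 102 + 122.4 = 224.4 → 224
  G: 1 + 203.2 = 204.2 → 204
  B: 177 + 0.8×(255−177) = 177 + 62.4 = 239.4 → 239
  → #E0CCEF
22% shade:
  R: 102 − 22.44 = 79.56 → 80
  G: 1 + 0.22×(0−1) = 1 − 0.22 = 0.78 → 1
  B: 177 − 38.94 = 138.06 → 138
  → #50018A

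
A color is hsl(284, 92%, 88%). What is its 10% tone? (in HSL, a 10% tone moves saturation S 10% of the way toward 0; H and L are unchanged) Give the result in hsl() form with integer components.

hsl(284, 83%, 88%)

S moves 10% from 92 toward 0: 92 − 9.2 = 82.8 → 83.
H and L are unchanged.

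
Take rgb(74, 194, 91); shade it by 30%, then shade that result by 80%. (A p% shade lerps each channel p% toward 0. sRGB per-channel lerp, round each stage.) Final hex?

#0A1B0D

Per channel, c → c + 0.3(0 − c):
  R: 74 − 22.2 = 51.8 → 52
  G: 194 + 0.3×(0−194) = 194 − 58.2 = 135.8 → 136
  B: 91 + 0.3×(0−91) = 91 − 27.3 = 63.7 → 64
After the shade: rgb(52, 136, 64) = #348840.
Per channel, c → c + 0.8(0 − c):
  R: 52 + 0.8×(0−52) = 52 − 41.6 = 10.4 → 10
  G: 136 + 0.8×(0−136) = 136 − 108.8 = 27.2 → 27
  B: 64 − 51.2 = 12.8 → 13
rgb(10, 27, 13) = #0A1B0D.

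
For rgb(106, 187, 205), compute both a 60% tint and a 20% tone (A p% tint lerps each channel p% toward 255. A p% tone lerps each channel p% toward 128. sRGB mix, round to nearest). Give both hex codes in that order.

60% tint:
  R: 106 + 0.6×(255−106) = 106 + 89.4 = 195.4 → 195
  G: 187 + 0.6×(255−187) = 187 + 40.8 = 227.8 → 228
  B: 205 + 0.6×(255−205) = 205 + 30 = 235 → 235
  → #C3E4EB
20% tone:
  R: 106 + 4.4 = 110.4 → 110
  G: 187 − 11.8 = 175.2 → 175
  B: 205 + 0.2×(128−205) = 205 − 15.4 = 189.6 → 190
  → #6EAFBE

#C3E4EB, #6EAFBE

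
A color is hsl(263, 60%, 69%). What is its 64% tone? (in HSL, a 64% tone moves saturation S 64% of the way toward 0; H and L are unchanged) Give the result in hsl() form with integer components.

hsl(263, 22%, 69%)

S moves 64% from 60 toward 0: 60 − 38.4 = 21.6 → 22.
H and L are unchanged.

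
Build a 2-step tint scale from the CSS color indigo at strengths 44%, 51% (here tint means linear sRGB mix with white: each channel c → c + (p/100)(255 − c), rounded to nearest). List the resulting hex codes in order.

CSS indigo is rgb(75, 0, 130).
44%: (75 + 79.2 = 154.2→154, 0 + 112.2 = 112.2→112, 130 + 55 = 185→185) → #9a70b9
51%: (75 + 91.8 = 166.8→167, 0 + 130.05 = 130.05→130, 130 + 63.75 = 193.75→194) → #a782c2

#9a70b9, #a782c2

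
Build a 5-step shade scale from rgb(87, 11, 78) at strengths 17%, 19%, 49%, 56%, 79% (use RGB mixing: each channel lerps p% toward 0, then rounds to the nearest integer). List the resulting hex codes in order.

17%: (87 − 14.79 = 72.21→72, 11 − 1.87 = 9.13→9, 78 − 13.26 = 64.74→65) → #480941
19%: (87 − 16.53 = 70.47→70, 11 − 2.09 = 8.91→9, 78 − 14.82 = 63.18→63) → #46093F
49%: (87 − 42.63 = 44.37→44, 11 − 5.39 = 5.61→6, 78 − 38.22 = 39.78→40) → #2C0628
56%: (87 − 48.72 = 38.28→38, 11 − 6.16 = 4.84→5, 78 − 43.68 = 34.32→34) → #260522
79%: (87 − 68.73 = 18.27→18, 11 − 8.69 = 2.31→2, 78 − 61.62 = 16.38→16) → #120210

#480941, #46093F, #2C0628, #260522, #120210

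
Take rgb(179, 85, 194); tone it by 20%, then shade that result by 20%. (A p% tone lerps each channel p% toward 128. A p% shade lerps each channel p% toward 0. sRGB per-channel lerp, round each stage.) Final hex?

#874B91

A 20% tone moves each channel 20% toward 128:
  R: 179 − 10.2 = 168.8 → 169
  G: 85 + 8.6 = 93.6 → 94
  B: 194 − 13.2 = 180.8 → 181
After the tone: rgb(169, 94, 181) = #A95EB5.
Lerp each channel 20% toward 0:
  R: 169 + 0.2×(0−169) = 169 − 33.8 = 135.2 → 135
  G: 94 + 0.2×(0−94) = 94 − 18.8 = 75.2 → 75
  B: 181 + 0.2×(0−181) = 181 − 36.2 = 144.8 → 145
rgb(135, 75, 145) = #874B91.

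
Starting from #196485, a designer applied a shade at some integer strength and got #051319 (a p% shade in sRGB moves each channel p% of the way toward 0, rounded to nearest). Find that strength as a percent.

#196485 is rgb(25, 100, 133); #051319 is rgb(5, 19, 25).
On the B channel (widest range): 25 ≈ 133 + (p/100)(0 − 133), so p ≈ 100×(25 − 133)/(0 − 133) = -10800/-133 = 81.20.
p = 81 reproduces all three channels after rounding.

81%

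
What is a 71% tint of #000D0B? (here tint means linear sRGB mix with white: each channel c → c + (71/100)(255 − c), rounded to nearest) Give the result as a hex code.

#000D0B is rgb(0, 13, 11).
Per channel, c → c + 0.71(255 − c):
  R: 0 + 181.05 = 181.05 → 181
  G: 13 + 171.82 = 184.82 → 185
  B: 11 + 0.71×(255−11) = 11 + 173.24 = 184.24 → 184
rgb(181, 185, 184) = #B5B9B8.

#B5B9B8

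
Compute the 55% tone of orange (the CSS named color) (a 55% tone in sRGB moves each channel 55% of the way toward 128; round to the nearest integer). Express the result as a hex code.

#B99146

CSS orange is rgb(255, 165, 0).
Per channel, c → c + 0.55(128 − c):
  R: 255 + 0.55×(128−255) = 255 − 69.85 = 185.15 → 185
  G: 165 + 0.55×(128−165) = 165 − 20.35 = 144.65 → 145
  B: 0 + 0.55×(128−0) = 0 + 70.4 = 70.4 → 70
rgb(185, 145, 70) = #B99146.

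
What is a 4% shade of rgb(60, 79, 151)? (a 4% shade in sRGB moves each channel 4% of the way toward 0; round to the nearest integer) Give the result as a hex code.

#3A4C91

A 4% shade moves each channel 4% toward 0:
  R: 60 − 2.4 = 57.6 → 58
  G: 79 + 0.04×(0−79) = 79 − 3.16 = 75.84 → 76
  B: 151 + 0.04×(0−151) = 151 − 6.04 = 144.96 → 145
rgb(58, 76, 145) = #3A4C91.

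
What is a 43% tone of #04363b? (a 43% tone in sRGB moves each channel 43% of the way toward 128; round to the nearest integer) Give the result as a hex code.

#395659

#04363b is rgb(4, 54, 59).
Lerp each channel 43% toward 128:
  R: 4 + 0.43×(128−4) = 4 + 53.32 = 57.32 → 57
  G: 54 + 0.43×(128−54) = 54 + 31.82 = 85.82 → 86
  B: 59 + 0.43×(128−59) = 59 + 29.67 = 88.67 → 89
rgb(57, 86, 89) = #395659.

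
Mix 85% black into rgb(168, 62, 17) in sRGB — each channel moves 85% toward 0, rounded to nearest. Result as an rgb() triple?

An 85% shade moves each channel 85% toward 0:
  R: 168 − 142.8 = 25.2 → 25
  G: 62 − 52.7 = 9.3 → 9
  B: 17 − 14.45 = 2.55 → 3

rgb(25, 9, 3)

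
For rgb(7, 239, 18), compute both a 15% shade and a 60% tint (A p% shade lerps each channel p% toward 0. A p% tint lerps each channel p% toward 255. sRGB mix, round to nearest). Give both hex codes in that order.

#06CB0F, #9CF9A0

15% shade:
  R: 7 + 0.15×(0−7) = 7 − 1.05 = 5.95 → 6
  G: 239 + 0.15×(0−239) = 239 − 35.85 = 203.15 → 203
  B: 18 − 2.7 = 15.3 → 15
  → #06CB0F
60% tint:
  R: 7 + 0.6×(255−7) = 7 + 148.8 = 155.8 → 156
  G: 239 + 0.6×(255−239) = 239 + 9.6 = 248.6 → 249
  B: 18 + 0.6×(255−18) = 18 + 142.2 = 160.2 → 160
  → #9CF9A0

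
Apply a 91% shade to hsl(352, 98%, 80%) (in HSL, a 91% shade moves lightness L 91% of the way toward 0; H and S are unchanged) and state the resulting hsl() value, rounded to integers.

L moves 91% from 80 toward 0: 80 − 72.8 = 7.2 → 7.
H and S are unchanged.

hsl(352, 98%, 7%)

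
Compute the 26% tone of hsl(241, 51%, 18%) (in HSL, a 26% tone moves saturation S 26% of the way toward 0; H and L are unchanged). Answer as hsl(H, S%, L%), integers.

hsl(241, 38%, 18%)

S moves 26% from 51 toward 0: 51 − 13.26 = 37.74 → 38.
H and L are unchanged.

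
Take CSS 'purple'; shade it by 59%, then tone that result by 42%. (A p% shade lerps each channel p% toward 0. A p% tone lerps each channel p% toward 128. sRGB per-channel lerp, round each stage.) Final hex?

CSS purple is rgb(128, 0, 128).
A 59% shade moves each channel 59% toward 0:
  R: 128 − 75.52 = 52.48 → 52
  G: 0 + 0 = 0 → 0
  B: 128 − 75.52 = 52.48 → 52
After the shade: rgb(52, 0, 52) = #340034.
A 42% tone moves each channel 42% toward 128:
  R: 52 + 0.42×(128−52) = 52 + 31.92 = 83.92 → 84
  G: 0 + 0.42×(128−0) = 0 + 53.76 = 53.76 → 54
  B: 52 + 0.42×(128−52) = 52 + 31.92 = 83.92 → 84
rgb(84, 54, 84) = #543654.

#543654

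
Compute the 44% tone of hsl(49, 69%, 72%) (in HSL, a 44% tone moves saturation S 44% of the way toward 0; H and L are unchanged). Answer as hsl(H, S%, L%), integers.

hsl(49, 39%, 72%)

S moves 44% from 69 toward 0: 69 − 30.36 = 38.64 → 39.
H and L are unchanged.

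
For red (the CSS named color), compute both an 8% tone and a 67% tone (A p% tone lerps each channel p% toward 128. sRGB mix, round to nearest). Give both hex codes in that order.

CSS red is rgb(255, 0, 0).
8% tone:
  R: 255 + 0.08×(128−255) = 255 − 10.16 = 244.84 → 245
  G: 0 + 10.24 = 10.24 → 10
  B: 0 + 10.24 = 10.24 → 10
  → #f50a0a
67% tone:
  R: 255 − 85.09 = 169.91 → 170
  G: 0 + 85.76 = 85.76 → 86
  B: 0 + 85.76 = 85.76 → 86
  → #aa5656

#f50a0a, #aa5656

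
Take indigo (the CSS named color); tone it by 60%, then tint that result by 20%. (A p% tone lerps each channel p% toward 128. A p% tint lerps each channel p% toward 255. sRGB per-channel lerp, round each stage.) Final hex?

#89719A

CSS indigo is rgb(75, 0, 130).
A 60% tone moves each channel 60% toward 128:
  R: 75 + 0.6×(128−75) = 75 + 31.8 = 106.8 → 107
  G: 0 + 76.8 = 76.8 → 77
  B: 130 − 1.2 = 128.8 → 129
After the tone: rgb(107, 77, 129) = #6B4D81.
A 20% tint moves each channel 20% toward 255:
  R: 107 + 29.6 = 136.6 → 137
  G: 77 + 0.2×(255−77) = 77 + 35.6 = 112.6 → 113
  B: 129 + 0.2×(255−129) = 129 + 25.2 = 154.2 → 154
rgb(137, 113, 154) = #89719A.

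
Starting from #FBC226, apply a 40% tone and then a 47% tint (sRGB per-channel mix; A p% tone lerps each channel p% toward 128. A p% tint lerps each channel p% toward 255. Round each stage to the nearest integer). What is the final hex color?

#E3D19F

#FBC226 is rgb(251, 194, 38).
Per channel, c → c + 0.4(128 − c):
  R: 251 + 0.4×(128−251) = 251 − 49.2 = 201.8 → 202
  G: 194 + 0.4×(128−194) = 194 − 26.4 = 167.6 → 168
  B: 38 + 0.4×(128−38) = 38 + 36 = 74 → 74
After the tone: rgb(202, 168, 74) = #CAA84A.
Per channel, c → c + 0.47(255 − c):
  R: 202 + 0.47×(255−202) = 202 + 24.91 = 226.91 → 227
  G: 168 + 0.47×(255−168) = 168 + 40.89 = 208.89 → 209
  B: 74 + 85.07 = 159.07 → 159
rgb(227, 209, 159) = #E3D19F.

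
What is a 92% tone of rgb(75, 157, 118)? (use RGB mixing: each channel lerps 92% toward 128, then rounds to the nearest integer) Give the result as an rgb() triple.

A 92% tone moves each channel 92% toward 128:
  R: 75 + 0.92×(128−75) = 75 + 48.76 = 123.76 → 124
  G: 157 + 0.92×(128−157) = 157 − 26.68 = 130.32 → 130
  B: 118 + 0.92×(128−118) = 118 + 9.2 = 127.2 → 127

rgb(124, 130, 127)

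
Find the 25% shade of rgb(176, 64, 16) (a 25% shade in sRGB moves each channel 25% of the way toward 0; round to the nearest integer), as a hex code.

#84300C

Per channel, c → c + 0.25(0 − c):
  R: 176 + 0.25×(0−176) = 176 − 44 = 132 → 132
  G: 64 − 16 = 48 → 48
  B: 16 + 0.25×(0−16) = 16 − 4 = 12 → 12
rgb(132, 48, 12) = #84300C.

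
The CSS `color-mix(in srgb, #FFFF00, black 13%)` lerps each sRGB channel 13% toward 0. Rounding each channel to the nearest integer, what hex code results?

#DEDE00

#FFFF00 is rgb(255, 255, 0).
Lerp each channel 13% toward 0:
  R: 255 + 0.13×(0−255) = 255 − 33.15 = 221.85 → 222
  G: 255 − 33.15 = 221.85 → 222
  B: 0 + 0 = 0 → 0
rgb(222, 222, 0) = #DEDE00.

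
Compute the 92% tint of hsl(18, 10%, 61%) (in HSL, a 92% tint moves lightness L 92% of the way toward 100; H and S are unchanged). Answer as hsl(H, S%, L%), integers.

L moves 92% from 61 toward 100: 61 + 35.88 = 96.88 → 97.
H and S are unchanged.

hsl(18, 10%, 97%)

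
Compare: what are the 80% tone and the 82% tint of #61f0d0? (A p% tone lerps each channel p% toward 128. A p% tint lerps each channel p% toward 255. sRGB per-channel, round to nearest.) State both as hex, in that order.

#61f0d0 is rgb(97, 240, 208).
80% tone:
  R: 97 + 24.8 = 121.8 → 122
  G: 240 − 89.6 = 150.4 → 150
  B: 208 + 0.8×(128−208) = 208 − 64 = 144 → 144
  → #7a9690
82% tint:
  R: 97 + 0.82×(255−97) = 97 + 129.56 = 226.56 → 227
  G: 240 + 0.82×(255−240) = 240 + 12.3 = 252.3 → 252
  B: 208 + 0.82×(255−208) = 208 + 38.54 = 246.54 → 247
  → #e3fcf7

#7a9690, #e3fcf7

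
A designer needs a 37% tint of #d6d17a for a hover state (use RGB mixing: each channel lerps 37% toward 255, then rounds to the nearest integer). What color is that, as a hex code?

#e5e2ab

#d6d17a is rgb(214, 209, 122).
A 37% tint moves each channel 37% toward 255:
  R: 214 + 15.17 = 229.17 → 229
  G: 209 + 0.37×(255−209) = 209 + 17.02 = 226.02 → 226
  B: 122 + 49.21 = 171.21 → 171
rgb(229, 226, 171) = #e5e2ab.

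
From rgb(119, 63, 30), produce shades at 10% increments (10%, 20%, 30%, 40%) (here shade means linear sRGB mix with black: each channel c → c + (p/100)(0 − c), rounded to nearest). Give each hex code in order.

#6B391B, #5F3218, #532C15, #472612

10%: (119 − 11.9 = 107.1→107, 63 − 6.3 = 56.7→57, 30 − 3 = 27→27) → #6B391B
20%: (119 − 23.8 = 95.2→95, 63 − 12.6 = 50.4→50, 30 − 6 = 24→24) → #5F3218
30%: (119 − 35.7 = 83.3→83, 63 − 18.9 = 44.1→44, 30 − 9 = 21→21) → #532C15
40%: (119 − 47.6 = 71.4→71, 63 − 25.2 = 37.8→38, 30 − 12 = 18→18) → #472612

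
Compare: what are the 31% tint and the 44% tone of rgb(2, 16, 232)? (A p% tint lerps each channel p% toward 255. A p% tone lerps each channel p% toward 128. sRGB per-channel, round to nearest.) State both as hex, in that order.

31% tint:
  R: 2 + 0.31×(255−2) = 2 + 78.43 = 80.43 → 80
  G: 16 + 0.31×(255−16) = 16 + 74.09 = 90.09 → 90
  B: 232 + 0.31×(255−232) = 232 + 7.13 = 239.13 → 239
  → #505aef
44% tone:
  R: 2 + 0.44×(128−2) = 2 + 55.44 = 57.44 → 57
  G: 16 + 49.28 = 65.28 → 65
  B: 232 − 45.76 = 186.24 → 186
  → #3941ba

#505aef, #3941ba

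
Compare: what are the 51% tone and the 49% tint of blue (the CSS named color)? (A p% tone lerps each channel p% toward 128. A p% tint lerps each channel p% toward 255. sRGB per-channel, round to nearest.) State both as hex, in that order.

#4141BE, #7D7DFF

CSS blue is rgb(0, 0, 255).
51% tone:
  R: 0 + 0.51×(128−0) = 0 + 65.28 = 65.28 → 65
  G: 0 + 65.28 = 65.28 → 65
  B: 255 − 64.77 = 190.23 → 190
  → #4141BE
49% tint:
  R: 0 + 124.95 = 124.95 → 125
  G: 0 + 124.95 = 124.95 → 125
  B: 255 + 0.49×(255−255) = 255 + 0 = 255 → 255
  → #7D7DFF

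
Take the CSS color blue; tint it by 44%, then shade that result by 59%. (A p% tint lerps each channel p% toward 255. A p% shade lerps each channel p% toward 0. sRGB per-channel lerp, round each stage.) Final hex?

#2E2E69

CSS blue is rgb(0, 0, 255).
A 44% tint moves each channel 44% toward 255:
  R: 0 + 0.44×(255−0) = 0 + 112.2 = 112.2 → 112
  G: 0 + 112.2 = 112.2 → 112
  B: 255 + 0.44×(255−255) = 255 + 0 = 255 → 255
After the tint: rgb(112, 112, 255) = #7070FF.
Per channel, c → c + 0.59(0 − c):
  R: 112 + 0.59×(0−112) = 112 − 66.08 = 45.92 → 46
  G: 112 + 0.59×(0−112) = 112 − 66.08 = 45.92 → 46
  B: 255 − 150.45 = 104.55 → 105
rgb(46, 46, 105) = #2E2E69.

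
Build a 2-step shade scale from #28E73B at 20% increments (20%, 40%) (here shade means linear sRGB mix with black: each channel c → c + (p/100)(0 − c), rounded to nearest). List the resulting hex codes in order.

#20B92F, #188B23

#28E73B is rgb(40, 231, 59).
20%: (40 − 8 = 32→32, 231 − 46.2 = 184.8→185, 59 − 11.8 = 47.2→47) → #20B92F
40%: (40 − 16 = 24→24, 231 − 92.4 = 138.6→139, 59 − 23.6 = 35.4→35) → #188B23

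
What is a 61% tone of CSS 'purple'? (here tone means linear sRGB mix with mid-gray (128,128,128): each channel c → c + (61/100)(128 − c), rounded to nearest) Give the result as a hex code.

CSS purple is rgb(128, 0, 128).
A 61% tone moves each channel 61% toward 128:
  R: 128 + 0 = 128 → 128
  G: 0 + 0.61×(128−0) = 0 + 78.08 = 78.08 → 78
  B: 128 + 0 = 128 → 128
rgb(128, 78, 128) = #804E80.

#804E80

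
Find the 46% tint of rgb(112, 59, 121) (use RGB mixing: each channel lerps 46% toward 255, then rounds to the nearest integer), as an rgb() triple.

Per channel, c → c + 0.46(255 − c):
  R: 112 + 0.46×(255−112) = 112 + 65.78 = 177.78 → 178
  G: 59 + 90.16 = 149.16 → 149
  B: 121 + 61.64 = 182.64 → 183

rgb(178, 149, 183)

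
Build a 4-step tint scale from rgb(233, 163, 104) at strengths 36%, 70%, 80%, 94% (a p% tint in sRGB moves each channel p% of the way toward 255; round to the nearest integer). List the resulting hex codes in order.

#F1C49E, #F8E3D2, #FBEDE1, #FEF9F6

36%: (233 + 7.92 = 240.92→241, 163 + 33.12 = 196.12→196, 104 + 54.36 = 158.36→158) → #F1C49E
70%: (233 + 15.4 = 248.4→248, 163 + 64.4 = 227.4→227, 104 + 105.7 = 209.7→210) → #F8E3D2
80%: (233 + 17.6 = 250.6→251, 163 + 73.6 = 236.6→237, 104 + 120.8 = 224.8→225) → #FBEDE1
94%: (233 + 20.68 = 253.68→254, 163 + 86.48 = 249.48→249, 104 + 141.94 = 245.94→246) → #FEF9F6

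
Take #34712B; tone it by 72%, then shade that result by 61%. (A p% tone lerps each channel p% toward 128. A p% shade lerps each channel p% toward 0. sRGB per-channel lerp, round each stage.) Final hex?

#2A3029

#34712B is rgb(52, 113, 43).
Per channel, c → c + 0.72(128 − c):
  R: 52 + 54.72 = 106.72 → 107
  G: 113 + 10.8 = 123.8 → 124
  B: 43 + 0.72×(128−43) = 43 + 61.2 = 104.2 → 104
After the tone: rgb(107, 124, 104) = #6B7C68.
Lerp each channel 61% toward 0:
  R: 107 + 0.61×(0−107) = 107 − 65.27 = 41.73 → 42
  G: 124 − 75.64 = 48.36 → 48
  B: 104 + 0.61×(0−104) = 104 − 63.44 = 40.56 → 41
rgb(42, 48, 41) = #2A3029.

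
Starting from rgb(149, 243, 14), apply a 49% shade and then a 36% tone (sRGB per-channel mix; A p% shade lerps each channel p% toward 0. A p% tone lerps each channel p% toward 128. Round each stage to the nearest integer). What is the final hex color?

#5F7D33

Per channel, c → c + 0.49(0 − c):
  R: 149 − 73.01 = 75.99 → 76
  G: 243 + 0.49×(0−243) = 243 − 119.07 = 123.93 → 124
  B: 14 + 0.49×(0−14) = 14 − 6.86 = 7.14 → 7
After the shade: rgb(76, 124, 7) = #4C7C07.
A 36% tone moves each channel 36% toward 128:
  R: 76 + 18.72 = 94.72 → 95
  G: 124 + 1.44 = 125.44 → 125
  B: 7 + 0.36×(128−7) = 7 + 43.56 = 50.56 → 51
rgb(95, 125, 51) = #5F7D33.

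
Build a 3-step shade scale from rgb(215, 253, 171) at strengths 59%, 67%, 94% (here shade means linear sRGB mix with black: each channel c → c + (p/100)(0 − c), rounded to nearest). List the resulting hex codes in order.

59%: (215 − 126.85 = 88.15→88, 253 − 149.27 = 103.73→104, 171 − 100.89 = 70.11→70) → #586846
67%: (215 − 144.05 = 70.95→71, 253 − 169.51 = 83.49→83, 171 − 114.57 = 56.43→56) → #475338
94%: (215 − 202.1 = 12.9→13, 253 − 237.82 = 15.18→15, 171 − 160.74 = 10.26→10) → #0D0F0A

#586846, #475338, #0D0F0A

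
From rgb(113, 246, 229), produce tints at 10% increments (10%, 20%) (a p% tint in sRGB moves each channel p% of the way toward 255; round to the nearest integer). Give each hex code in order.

#7FF7E8, #8DF8EA

10%: (113 + 14.2 = 127.2→127, 246 + 0.9 = 246.9→247, 229 + 2.6 = 231.6→232) → #7FF7E8
20%: (113 + 28.4 = 141.4→141, 246 + 1.8 = 247.8→248, 229 + 5.2 = 234.2→234) → #8DF8EA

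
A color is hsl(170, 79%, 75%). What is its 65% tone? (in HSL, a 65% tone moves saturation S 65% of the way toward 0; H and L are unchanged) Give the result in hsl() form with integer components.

hsl(170, 28%, 75%)

S moves 65% from 79 toward 0: 79 − 51.35 = 27.65 → 28.
H and L are unchanged.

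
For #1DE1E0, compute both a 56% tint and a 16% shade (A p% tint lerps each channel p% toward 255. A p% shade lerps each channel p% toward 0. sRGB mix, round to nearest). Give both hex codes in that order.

#1DE1E0 is rgb(29, 225, 224).
56% tint:
  R: 29 + 0.56×(255−29) = 29 + 126.56 = 155.56 → 156
  G: 225 + 0.56×(255−225) = 225 + 16.8 = 241.8 → 242
  B: 224 + 0.56×(255−224) = 224 + 17.36 = 241.36 → 241
  → #9CF2F1
16% shade:
  R: 29 − 4.64 = 24.36 → 24
  G: 225 + 0.16×(0−225) = 225 − 36 = 189 → 189
  B: 224 + 0.16×(0−224) = 224 − 35.84 = 188.16 → 188
  → #18BDBC

#9CF2F1, #18BDBC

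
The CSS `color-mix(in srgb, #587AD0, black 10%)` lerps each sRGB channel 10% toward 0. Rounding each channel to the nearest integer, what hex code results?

#4F6EBB

#587AD0 is rgb(88, 122, 208).
A 10% shade moves each channel 10% toward 0:
  R: 88 − 8.8 = 79.2 → 79
  G: 122 + 0.1×(0−122) = 122 − 12.2 = 109.8 → 110
  B: 208 − 20.8 = 187.2 → 187
rgb(79, 110, 187) = #4F6EBB.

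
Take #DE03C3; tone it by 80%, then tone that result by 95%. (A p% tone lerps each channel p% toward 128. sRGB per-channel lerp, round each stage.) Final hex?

#DE03C3 is rgb(222, 3, 195).
An 80% tone moves each channel 80% toward 128:
  R: 222 + 0.8×(128−222) = 222 − 75.2 = 146.8 → 147
  G: 3 + 0.8×(128−3) = 3 + 100 = 103 → 103
  B: 195 + 0.8×(128−195) = 195 − 53.6 = 141.4 → 141
After the tone: rgb(147, 103, 141) = #93678D.
Lerp each channel 95% toward 128:
  R: 147 − 18.05 = 128.95 → 129
  G: 103 + 23.75 = 126.75 → 127
  B: 141 + 0.95×(128−141) = 141 − 12.35 = 128.65 → 129
rgb(129, 127, 129) = #817F81.

#817F81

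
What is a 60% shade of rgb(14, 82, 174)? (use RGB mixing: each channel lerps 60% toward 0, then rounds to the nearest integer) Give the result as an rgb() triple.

Lerp each channel 60% toward 0:
  R: 14 − 8.4 = 5.6 → 6
  G: 82 − 49.2 = 32.8 → 33
  B: 174 + 0.6×(0−174) = 174 − 104.4 = 69.6 → 70

rgb(6, 33, 70)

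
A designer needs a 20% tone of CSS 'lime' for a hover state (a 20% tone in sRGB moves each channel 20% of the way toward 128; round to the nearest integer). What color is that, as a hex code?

CSS lime is rgb(0, 255, 0).
A 20% tone moves each channel 20% toward 128:
  R: 0 + 25.6 = 25.6 → 26
  G: 255 − 25.4 = 229.6 → 230
  B: 0 + 0.2×(128−0) = 0 + 25.6 = 25.6 → 26
rgb(26, 230, 26) = #1AE61A.

#1AE61A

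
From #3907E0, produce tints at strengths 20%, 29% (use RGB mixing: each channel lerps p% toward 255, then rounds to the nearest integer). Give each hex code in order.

#3907E0 is rgb(57, 7, 224).
20%: (57 + 39.6 = 96.6→97, 7 + 49.6 = 56.6→57, 224 + 6.2 = 230.2→230) → #6139E6
29%: (57 + 57.42 = 114.42→114, 7 + 71.92 = 78.92→79, 224 + 8.99 = 232.99→233) → #724FE9

#6139E6, #724FE9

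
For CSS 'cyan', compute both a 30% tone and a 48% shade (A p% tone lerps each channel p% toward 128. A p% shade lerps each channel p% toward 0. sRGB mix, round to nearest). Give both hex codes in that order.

#26D9D9, #008585

CSS cyan is rgb(0, 255, 255).
30% tone:
  R: 0 + 0.3×(128−0) = 0 + 38.4 = 38.4 → 38
  G: 255 + 0.3×(128−255) = 255 − 38.1 = 216.9 → 217
  B: 255 − 38.1 = 216.9 → 217
  → #26D9D9
48% shade:
  R: 0 + 0.48×(0−0) = 0 + 0 = 0 → 0
  G: 255 + 0.48×(0−255) = 255 − 122.4 = 132.6 → 133
  B: 255 − 122.4 = 132.6 → 133
  → #008585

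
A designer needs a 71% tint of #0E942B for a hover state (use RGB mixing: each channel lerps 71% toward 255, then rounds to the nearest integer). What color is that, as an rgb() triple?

rgb(185, 224, 194)

#0E942B is rgb(14, 148, 43).
Lerp each channel 71% toward 255:
  R: 14 + 171.11 = 185.11 → 185
  G: 148 + 0.71×(255−148) = 148 + 75.97 = 223.97 → 224
  B: 43 + 150.52 = 193.52 → 194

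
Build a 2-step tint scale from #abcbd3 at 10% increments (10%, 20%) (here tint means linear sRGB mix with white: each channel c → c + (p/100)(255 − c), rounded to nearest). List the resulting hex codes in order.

#b3d0d7, #bcd5dc

#abcbd3 is rgb(171, 203, 211).
10%: (171 + 8.4 = 179.4→179, 203 + 5.2 = 208.2→208, 211 + 4.4 = 215.4→215) → #b3d0d7
20%: (171 + 16.8 = 187.8→188, 203 + 10.4 = 213.4→213, 211 + 8.8 = 219.8→220) → #bcd5dc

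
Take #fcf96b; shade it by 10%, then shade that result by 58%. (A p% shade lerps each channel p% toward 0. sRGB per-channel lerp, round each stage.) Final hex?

#fcf96b is rgb(252, 249, 107).
A 10% shade moves each channel 10% toward 0:
  R: 252 + 0.1×(0−252) = 252 − 25.2 = 226.8 → 227
  G: 249 − 24.9 = 224.1 → 224
  B: 107 + 0.1×(0−107) = 107 − 10.7 = 96.3 → 96
After the shade: rgb(227, 224, 96) = #e3e060.
Per channel, c → c + 0.58(0 − c):
  R: 227 − 131.66 = 95.34 → 95
  G: 224 − 129.92 = 94.08 → 94
  B: 96 − 55.68 = 40.32 → 40
rgb(95, 94, 40) = #5f5e28.

#5f5e28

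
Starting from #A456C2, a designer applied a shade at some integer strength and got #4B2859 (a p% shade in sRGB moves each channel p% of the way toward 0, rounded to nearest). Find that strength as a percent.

54%

#A456C2 is rgb(164, 86, 194); #4B2859 is rgb(75, 40, 89).
On the B channel (widest range): 89 ≈ 194 + (p/100)(0 − 194), so p ≈ 100×(89 − 194)/(0 − 194) = -10500/-194 = 54.12.
p = 54 reproduces all three channels after rounding.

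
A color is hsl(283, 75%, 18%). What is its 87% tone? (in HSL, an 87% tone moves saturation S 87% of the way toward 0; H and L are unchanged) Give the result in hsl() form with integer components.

hsl(283, 10%, 18%)

S moves 87% from 75 toward 0: 75 − 65.25 = 9.75 → 10.
H and L are unchanged.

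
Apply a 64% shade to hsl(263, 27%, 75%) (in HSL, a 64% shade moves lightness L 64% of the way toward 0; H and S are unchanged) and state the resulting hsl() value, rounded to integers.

hsl(263, 27%, 27%)

L moves 64% from 75 toward 0: 75 − 48 = 27 → 27.
H and S are unchanged.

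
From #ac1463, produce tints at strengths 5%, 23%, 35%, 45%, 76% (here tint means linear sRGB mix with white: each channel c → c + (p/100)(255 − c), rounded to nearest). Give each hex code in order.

#ac1463 is rgb(172, 20, 99).
5%: (172 + 4.15 = 176.15→176, 20 + 11.75 = 31.75→32, 99 + 7.8 = 106.8→107) → #b0206b
23%: (172 + 19.09 = 191.09→191, 20 + 54.05 = 74.05→74, 99 + 35.88 = 134.88→135) → #bf4a87
35%: (172 + 29.05 = 201.05→201, 20 + 82.25 = 102.25→102, 99 + 54.6 = 153.6→154) → #c9669a
45%: (172 + 37.35 = 209.35→209, 20 + 105.75 = 125.75→126, 99 + 70.2 = 169.2→169) → #d17ea9
76%: (172 + 63.08 = 235.08→235, 20 + 178.6 = 198.6→199, 99 + 118.56 = 217.56→218) → #ebc7da

#b0206b, #bf4a87, #c9669a, #d17ea9, #ebc7da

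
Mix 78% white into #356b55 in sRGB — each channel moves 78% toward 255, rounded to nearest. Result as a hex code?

#d3deda

#356b55 is rgb(53, 107, 85).
Per channel, c → c + 0.78(255 − c):
  R: 53 + 0.78×(255−53) = 53 + 157.56 = 210.56 → 211
  G: 107 + 115.44 = 222.44 → 222
  B: 85 + 0.78×(255−85) = 85 + 132.6 = 217.6 → 218
rgb(211, 222, 218) = #d3deda.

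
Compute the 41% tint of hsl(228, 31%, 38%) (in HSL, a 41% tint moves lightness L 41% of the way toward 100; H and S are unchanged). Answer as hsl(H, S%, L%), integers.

hsl(228, 31%, 63%)

L moves 41% from 38 toward 100: 38 + 25.42 = 63.42 → 63.
H and S are unchanged.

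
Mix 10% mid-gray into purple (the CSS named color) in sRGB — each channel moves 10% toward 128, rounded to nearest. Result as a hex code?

#800D80

CSS purple is rgb(128, 0, 128).
Per channel, c → c + 0.1(128 − c):
  R: 128 + 0.1×(128−128) = 128 + 0 = 128 → 128
  G: 0 + 0.1×(128−0) = 0 + 12.8 = 12.8 → 13
  B: 128 + 0.1×(128−128) = 128 + 0 = 128 → 128
rgb(128, 13, 128) = #800D80.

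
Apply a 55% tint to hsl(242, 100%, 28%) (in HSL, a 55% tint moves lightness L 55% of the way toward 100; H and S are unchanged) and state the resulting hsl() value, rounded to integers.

L moves 55% from 28 toward 100: 28 + 39.6 = 67.6 → 68.
H and S are unchanged.

hsl(242, 100%, 68%)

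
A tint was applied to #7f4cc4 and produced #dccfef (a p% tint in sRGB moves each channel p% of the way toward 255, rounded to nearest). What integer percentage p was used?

#7f4cc4 is rgb(127, 76, 196); #dccfef is rgb(220, 207, 239).
On the G channel (widest range): 207 ≈ 76 + (p/100)(255 − 76), so p ≈ 100×(207 − 76)/(255 − 76) = 13100/179 = 73.18.
p = 73 reproduces all three channels after rounding.

73%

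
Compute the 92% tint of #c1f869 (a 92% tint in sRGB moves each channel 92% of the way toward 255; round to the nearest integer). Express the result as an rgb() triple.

rgb(250, 254, 243)

#c1f869 is rgb(193, 248, 105).
Lerp each channel 92% toward 255:
  R: 193 + 57.04 = 250.04 → 250
  G: 248 + 0.92×(255−248) = 248 + 6.44 = 254.44 → 254
  B: 105 + 138 = 243 → 243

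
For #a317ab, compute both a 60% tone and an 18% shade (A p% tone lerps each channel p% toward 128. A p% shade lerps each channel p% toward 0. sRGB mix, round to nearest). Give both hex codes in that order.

#a317ab is rgb(163, 23, 171).
60% tone:
  R: 163 + 0.6×(128−163) = 163 − 21 = 142 → 142
  G: 23 + 0.6×(128−23) = 23 + 63 = 86 → 86
  B: 171 + 0.6×(128−171) = 171 − 25.8 = 145.2 → 145
  → #8e5691
18% shade:
  R: 163 − 29.34 = 133.66 → 134
  G: 23 + 0.18×(0−23) = 23 − 4.14 = 18.86 → 19
  B: 171 + 0.18×(0−171) = 171 − 30.78 = 140.22 → 140
  → #86138c

#8e5691, #86138c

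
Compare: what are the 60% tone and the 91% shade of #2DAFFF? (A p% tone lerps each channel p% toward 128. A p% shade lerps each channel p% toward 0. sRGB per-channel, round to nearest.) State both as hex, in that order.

#5F93B3, #041017

#2DAFFF is rgb(45, 175, 255).
60% tone:
  R: 45 + 49.8 = 94.8 → 95
  G: 175 + 0.6×(128−175) = 175 − 28.2 = 146.8 → 147
  B: 255 + 0.6×(128−255) = 255 − 76.2 = 178.8 → 179
  → #5F93B3
91% shade:
  R: 45 − 40.95 = 4.05 → 4
  G: 175 + 0.91×(0−175) = 175 − 159.25 = 15.75 → 16
  B: 255 + 0.91×(0−255) = 255 − 232.05 = 22.95 → 23
  → #041017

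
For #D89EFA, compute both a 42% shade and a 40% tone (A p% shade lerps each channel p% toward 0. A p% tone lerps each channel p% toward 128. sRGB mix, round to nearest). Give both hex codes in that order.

#7D5C91, #B592C9

#D89EFA is rgb(216, 158, 250).
42% shade:
  R: 216 − 90.72 = 125.28 → 125
  G: 158 + 0.42×(0−158) = 158 − 66.36 = 91.64 → 92
  B: 250 + 0.42×(0−250) = 250 − 105 = 145 → 145
  → #7D5C91
40% tone:
  R: 216 − 35.2 = 180.8 → 181
  G: 158 − 12 = 146 → 146
  B: 250 − 48.8 = 201.2 → 201
  → #B592C9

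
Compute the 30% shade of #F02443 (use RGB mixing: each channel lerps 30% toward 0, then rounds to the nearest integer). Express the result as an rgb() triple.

#F02443 is rgb(240, 36, 67).
A 30% shade moves each channel 30% toward 0:
  R: 240 + 0.3×(0−240) = 240 − 72 = 168 → 168
  G: 36 − 10.8 = 25.2 → 25
  B: 67 − 20.1 = 46.9 → 47

rgb(168, 25, 47)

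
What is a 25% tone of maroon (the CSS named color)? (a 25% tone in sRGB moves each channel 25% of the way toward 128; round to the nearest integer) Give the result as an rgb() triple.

CSS maroon is rgb(128, 0, 0).
Lerp each channel 25% toward 128:
  R: 128 + 0.25×(128−128) = 128 + 0 = 128 → 128
  G: 0 + 0.25×(128−0) = 0 + 32 = 32 → 32
  B: 0 + 32 = 32 → 32

rgb(128, 32, 32)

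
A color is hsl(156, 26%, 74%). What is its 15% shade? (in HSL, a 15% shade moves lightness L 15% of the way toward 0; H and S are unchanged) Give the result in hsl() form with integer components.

L moves 15% from 74 toward 0: 74 − 11.1 = 62.9 → 63.
H and S are unchanged.

hsl(156, 26%, 63%)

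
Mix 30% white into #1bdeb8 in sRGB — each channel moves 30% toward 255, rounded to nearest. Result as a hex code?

#1bdeb8 is rgb(27, 222, 184).
Per channel, c → c + 0.3(255 − c):
  R: 27 + 0.3×(255−27) = 27 + 68.4 = 95.4 → 95
  G: 222 + 0.3×(255−222) = 222 + 9.9 = 231.9 → 232
  B: 184 + 21.3 = 205.3 → 205
rgb(95, 232, 205) = #5fe8cd.

#5fe8cd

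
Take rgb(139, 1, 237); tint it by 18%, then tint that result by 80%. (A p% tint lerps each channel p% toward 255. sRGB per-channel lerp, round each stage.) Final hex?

#ECD5FC

An 18% tint moves each channel 18% toward 255:
  R: 139 + 20.88 = 159.88 → 160
  G: 1 + 0.18×(255−1) = 1 + 45.72 = 46.72 → 47
  B: 237 + 0.18×(255−237) = 237 + 3.24 = 240.24 → 240
After the tint: rgb(160, 47, 240) = #A02FF0.
Per channel, c → c + 0.8(255 − c):
  R: 160 + 0.8×(255−160) = 160 + 76 = 236 → 236
  G: 47 + 166.4 = 213.4 → 213
  B: 240 + 12 = 252 → 252
rgb(236, 213, 252) = #ECD5FC.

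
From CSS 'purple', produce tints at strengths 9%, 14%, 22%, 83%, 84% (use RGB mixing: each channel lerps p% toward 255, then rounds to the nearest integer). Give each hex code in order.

#8b178b, #922492, #9c389c, #e9d4e9, #ebd6eb

CSS purple is rgb(128, 0, 128).
9%: (128 + 11.43 = 139.43→139, 0 + 22.95 = 22.95→23, 128 + 11.43 = 139.43→139) → #8b178b
14%: (128 + 17.78 = 145.78→146, 0 + 35.7 = 35.7→36, 128 + 17.78 = 145.78→146) → #922492
22%: (128 + 27.94 = 155.94→156, 0 + 56.1 = 56.1→56, 128 + 27.94 = 155.94→156) → #9c389c
83%: (128 + 105.41 = 233.41→233, 0 + 211.65 = 211.65→212, 128 + 105.41 = 233.41→233) → #e9d4e9
84%: (128 + 106.68 = 234.68→235, 0 + 214.2 = 214.2→214, 128 + 106.68 = 234.68→235) → #ebd6eb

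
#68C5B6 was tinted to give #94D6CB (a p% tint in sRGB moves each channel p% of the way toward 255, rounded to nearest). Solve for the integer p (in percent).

#68C5B6 is rgb(104, 197, 182); #94D6CB is rgb(148, 214, 203).
On the R channel (widest range): 148 ≈ 104 + (p/100)(255 − 104), so p ≈ 100×(148 − 104)/(255 − 104) = 4400/151 = 29.14.
p = 29 reproduces all three channels after rounding.

29%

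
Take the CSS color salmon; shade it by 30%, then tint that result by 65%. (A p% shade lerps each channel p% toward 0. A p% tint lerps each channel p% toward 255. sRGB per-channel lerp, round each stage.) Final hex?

CSS salmon is rgb(250, 128, 114).
Lerp each channel 30% toward 0:
  R: 250 + 0.3×(0−250) = 250 − 75 = 175 → 175
  G: 128 + 0.3×(0−128) = 128 − 38.4 = 89.6 → 90
  B: 114 − 34.2 = 79.8 → 80
After the shade: rgb(175, 90, 80) = #af5a50.
Per channel, c → c + 0.65(255 − c):
  R: 175 + 52 = 227 → 227
  G: 90 + 0.65×(255−90) = 90 + 107.25 = 197.25 → 197
  B: 80 + 0.65×(255−80) = 80 + 113.75 = 193.75 → 194
rgb(227, 197, 194) = #e3c5c2.

#e3c5c2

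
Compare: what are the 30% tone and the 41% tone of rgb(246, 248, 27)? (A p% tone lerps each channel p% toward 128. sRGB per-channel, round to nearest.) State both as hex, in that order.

#d3d439, #c6c744

30% tone:
  R: 246 + 0.3×(128−246) = 246 − 35.4 = 210.6 → 211
  G: 248 + 0.3×(128−248) = 248 − 36 = 212 → 212
  B: 27 + 30.3 = 57.3 → 57
  → #d3d439
41% tone:
  R: 246 + 0.41×(128−246) = 246 − 48.38 = 197.62 → 198
  G: 248 + 0.41×(128−248) = 248 − 49.2 = 198.8 → 199
  B: 27 + 41.41 = 68.41 → 68
  → #c6c744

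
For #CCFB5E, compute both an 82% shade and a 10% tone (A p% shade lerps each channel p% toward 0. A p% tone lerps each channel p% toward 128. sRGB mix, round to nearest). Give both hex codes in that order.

#252D11, #C4EF61

#CCFB5E is rgb(204, 251, 94).
82% shade:
  R: 204 − 167.28 = 36.72 → 37
  G: 251 − 205.82 = 45.18 → 45
  B: 94 − 77.08 = 16.92 → 17
  → #252D11
10% tone:
  R: 204 + 0.1×(128−204) = 204 − 7.6 = 196.4 → 196
  G: 251 + 0.1×(128−251) = 251 − 12.3 = 238.7 → 239
  B: 94 + 3.4 = 97.4 → 97
  → #C4EF61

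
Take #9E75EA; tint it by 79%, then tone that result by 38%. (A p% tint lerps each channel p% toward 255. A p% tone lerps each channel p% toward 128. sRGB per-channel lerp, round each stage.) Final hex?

#9E75EA is rgb(158, 117, 234).
A 79% tint moves each channel 79% toward 255:
  R: 158 + 0.79×(255−158) = 158 + 76.63 = 234.63 → 235
  G: 117 + 0.79×(255−117) = 117 + 109.02 = 226.02 → 226
  B: 234 + 0.79×(255−234) = 234 + 16.59 = 250.59 → 251
After the tint: rgb(235, 226, 251) = #EBE2FB.
Lerp each channel 38% toward 128:
  R: 235 − 40.66 = 194.34 → 194
  G: 226 + 0.38×(128−226) = 226 − 37.24 = 188.76 → 189
  B: 251 + 0.38×(128−251) = 251 − 46.74 = 204.26 → 204
rgb(194, 189, 204) = #C2BDCC.

#C2BDCC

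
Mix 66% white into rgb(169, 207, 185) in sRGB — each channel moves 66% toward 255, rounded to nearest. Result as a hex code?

Lerp each channel 66% toward 255:
  R: 169 + 0.66×(255−169) = 169 + 56.76 = 225.76 → 226
  G: 207 + 31.68 = 238.68 → 239
  B: 185 + 0.66×(255−185) = 185 + 46.2 = 231.2 → 231
rgb(226, 239, 231) = #E2EFE7.

#E2EFE7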